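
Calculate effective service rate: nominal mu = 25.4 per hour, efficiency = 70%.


Effective rate = mu * efficiency = 25.4 * 0.7 = 17.78 per hour

17.78 per hour


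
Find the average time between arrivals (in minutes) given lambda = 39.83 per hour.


Mean interarrival time = 60/lambda = 60/39.83 = 1.51 minutes

1.51 minutes


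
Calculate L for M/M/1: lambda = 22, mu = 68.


rho = 22/68; L = rho/(1-rho) = 0.48

0.48


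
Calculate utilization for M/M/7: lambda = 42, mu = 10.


rho = lambda/(c*mu) = 42/(7*10) = 0.6

0.6


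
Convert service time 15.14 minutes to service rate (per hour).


mu = 60 / avg_service_time = 60 / 15.14 = 3.96 per hour

3.96 per hour


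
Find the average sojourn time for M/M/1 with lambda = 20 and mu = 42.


W = 1/(mu - lambda) = 1/(42 - 20) = 0.0455 hours

0.0455 hours


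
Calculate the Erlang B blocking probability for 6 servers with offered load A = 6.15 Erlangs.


B(N,A) = (A^N/N!) / sum(A^k/k!, k=0..N) with N=6, A=6.15 = 0.2754

0.2754


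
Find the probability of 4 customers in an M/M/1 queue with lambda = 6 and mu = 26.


rho = 6/26; P(n) = (1-rho)*rho^n = (1-6/26)*(6/26)^4 = 0.0022

0.0022


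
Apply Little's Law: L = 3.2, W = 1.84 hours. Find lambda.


lambda = L / W = 3.2 / 1.84 = 1.74 per hour

1.74 per hour


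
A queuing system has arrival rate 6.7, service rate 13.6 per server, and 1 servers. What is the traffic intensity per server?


rho = lambda / (c * mu) = 6.7 / (1 * 13.6) = 0.4926

0.4926


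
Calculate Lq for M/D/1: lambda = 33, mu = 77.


M/D/1: Lq = rho^2 / (2*(1-rho)) where rho = 33/77; Lq = 0.16

0.16


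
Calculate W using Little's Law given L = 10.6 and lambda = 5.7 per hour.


W = L / lambda = 10.6 / 5.7 = 1.8596 hours

1.8596 hours


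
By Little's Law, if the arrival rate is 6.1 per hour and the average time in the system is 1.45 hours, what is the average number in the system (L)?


L = lambda * W = 6.1 * 1.45 = 8.85

8.85


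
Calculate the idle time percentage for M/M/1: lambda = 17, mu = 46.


Idle fraction = (1 - rho) * 100 = (1 - 17/46) * 100 = 63.0%

63.0%


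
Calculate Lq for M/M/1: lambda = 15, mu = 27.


rho = 15/27; Lq = rho^2/(1-rho) = 0.69

0.69


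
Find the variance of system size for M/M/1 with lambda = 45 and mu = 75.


rho = 45/75; Var(N) = rho/(1-rho)^2 = 3.75

3.75


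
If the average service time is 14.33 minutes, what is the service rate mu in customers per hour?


mu = 60 / avg_service_time = 60 / 14.33 = 4.19 per hour

4.19 per hour


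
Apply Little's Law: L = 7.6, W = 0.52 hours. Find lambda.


lambda = L / W = 7.6 / 0.52 = 14.62 per hour

14.62 per hour


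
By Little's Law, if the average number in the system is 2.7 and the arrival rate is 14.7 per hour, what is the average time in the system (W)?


W = L / lambda = 2.7 / 14.7 = 0.1837 hours

0.1837 hours


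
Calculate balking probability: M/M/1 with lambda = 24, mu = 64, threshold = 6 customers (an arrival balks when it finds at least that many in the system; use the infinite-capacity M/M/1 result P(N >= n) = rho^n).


P(N >= 6) = rho^6 = (24/64)^6 = 0.0028

0.0028


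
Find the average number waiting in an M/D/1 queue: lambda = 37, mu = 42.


M/D/1: Lq = rho^2 / (2*(1-rho)) where rho = 37/42; Lq = 3.26

3.26


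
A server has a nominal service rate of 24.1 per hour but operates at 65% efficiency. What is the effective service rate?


Effective rate = mu * efficiency = 24.1 * 0.65 = 15.67 per hour

15.67 per hour


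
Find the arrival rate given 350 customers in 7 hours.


lambda = total arrivals / time = 350 / 7 = 50.0 per hour

50.0 per hour


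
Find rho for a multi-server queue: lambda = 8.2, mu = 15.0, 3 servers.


rho = lambda / (c * mu) = 8.2 / (3 * 15.0) = 0.1822

0.1822


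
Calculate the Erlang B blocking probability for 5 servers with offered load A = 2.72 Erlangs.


B(N,A) = (A^N/N!) / sum(A^k/k!, k=0..N) with N=5, A=2.72 = 0.0868

0.0868


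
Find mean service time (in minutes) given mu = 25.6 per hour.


Mean service time = 60/mu = 60/25.6 = 2.34 minutes

2.34 minutes


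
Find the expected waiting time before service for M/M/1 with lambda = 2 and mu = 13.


rho = 2/13; Wq = rho/(mu - lambda) = 0.014 hours

0.014 hours


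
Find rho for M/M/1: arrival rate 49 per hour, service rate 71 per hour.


rho = lambda/mu = 49/71 = 0.6901

0.6901


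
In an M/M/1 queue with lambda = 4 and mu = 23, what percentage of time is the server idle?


Idle fraction = (1 - rho) * 100 = (1 - 4/23) * 100 = 82.6%

82.6%


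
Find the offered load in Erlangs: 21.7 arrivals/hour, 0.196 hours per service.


Offered load a = lambda * E[S] = 21.7 * 0.196 = 4.25 Erlangs

4.25 Erlangs


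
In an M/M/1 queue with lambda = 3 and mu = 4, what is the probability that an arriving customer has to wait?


P(wait) = rho = lambda/mu = 3/4 = 0.75

0.75


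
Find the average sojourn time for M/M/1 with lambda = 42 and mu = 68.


W = 1/(mu - lambda) = 1/(68 - 42) = 0.0385 hours

0.0385 hours


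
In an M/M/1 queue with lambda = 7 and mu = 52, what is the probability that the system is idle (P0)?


P0 = 1 - rho = 1 - 7/52 = 0.8654

0.8654


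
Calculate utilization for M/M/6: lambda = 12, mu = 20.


rho = lambda/(c*mu) = 12/(6*20) = 0.1

0.1


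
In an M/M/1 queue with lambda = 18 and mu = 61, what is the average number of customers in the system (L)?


rho = 18/61; L = rho/(1-rho) = 0.42

0.42


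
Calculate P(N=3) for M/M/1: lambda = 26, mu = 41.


rho = 26/41; P(n) = (1-rho)*rho^n = (1-26/41)*(26/41)^3 = 0.0933

0.0933


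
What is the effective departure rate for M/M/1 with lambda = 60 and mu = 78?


For a stable queue (lambda < mu), throughput = lambda = 60 per hour

60 per hour


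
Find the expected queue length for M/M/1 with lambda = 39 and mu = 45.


rho = 39/45; Lq = rho^2/(1-rho) = 5.63

5.63


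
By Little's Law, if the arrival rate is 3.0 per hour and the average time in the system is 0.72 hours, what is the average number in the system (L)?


L = lambda * W = 3.0 * 0.72 = 2.16

2.16


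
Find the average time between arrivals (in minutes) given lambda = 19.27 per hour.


Mean interarrival time = 60/lambda = 60/19.27 = 3.11 minutes

3.11 minutes


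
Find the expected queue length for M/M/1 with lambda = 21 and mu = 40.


rho = 21/40; Lq = rho^2/(1-rho) = 0.58

0.58


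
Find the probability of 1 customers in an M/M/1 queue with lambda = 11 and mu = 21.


rho = 11/21; P(n) = (1-rho)*rho^n = (1-11/21)*(11/21)^1 = 0.2494

0.2494


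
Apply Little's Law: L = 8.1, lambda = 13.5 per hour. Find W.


W = L / lambda = 8.1 / 13.5 = 0.6 hours

0.6 hours


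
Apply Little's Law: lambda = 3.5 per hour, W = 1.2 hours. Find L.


L = lambda * W = 3.5 * 1.2 = 4.2

4.2


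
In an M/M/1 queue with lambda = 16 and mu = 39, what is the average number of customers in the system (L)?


rho = 16/39; L = rho/(1-rho) = 0.7

0.7


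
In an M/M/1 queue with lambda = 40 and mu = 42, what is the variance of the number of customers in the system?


rho = 40/42; Var(N) = rho/(1-rho)^2 = 420.0

420.0


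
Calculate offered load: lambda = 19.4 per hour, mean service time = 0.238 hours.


Offered load a = lambda * E[S] = 19.4 * 0.238 = 4.62 Erlangs

4.62 Erlangs


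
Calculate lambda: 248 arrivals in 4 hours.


lambda = total arrivals / time = 248 / 4 = 62.0 per hour

62.0 per hour


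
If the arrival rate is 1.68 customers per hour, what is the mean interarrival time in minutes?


Mean interarrival time = 60/lambda = 60/1.68 = 35.71 minutes

35.71 minutes


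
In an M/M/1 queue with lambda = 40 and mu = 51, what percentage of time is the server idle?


Idle fraction = (1 - rho) * 100 = (1 - 40/51) * 100 = 21.6%

21.6%


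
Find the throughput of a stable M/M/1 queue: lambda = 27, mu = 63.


For a stable queue (lambda < mu), throughput = lambda = 27 per hour

27 per hour


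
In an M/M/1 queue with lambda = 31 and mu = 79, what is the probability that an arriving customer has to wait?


P(wait) = rho = lambda/mu = 31/79 = 0.3924

0.3924


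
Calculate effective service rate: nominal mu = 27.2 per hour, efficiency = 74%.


Effective rate = mu * efficiency = 27.2 * 0.74 = 20.13 per hour

20.13 per hour


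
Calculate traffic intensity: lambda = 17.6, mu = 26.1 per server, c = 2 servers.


rho = lambda / (c * mu) = 17.6 / (2 * 26.1) = 0.3372

0.3372


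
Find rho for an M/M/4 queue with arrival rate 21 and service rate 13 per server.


rho = lambda/(c*mu) = 21/(4*13) = 0.4038

0.4038


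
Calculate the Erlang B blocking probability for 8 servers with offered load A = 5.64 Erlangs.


B(N,A) = (A^N/N!) / sum(A^k/k!, k=0..N) with N=8, A=5.64 = 0.1023

0.1023


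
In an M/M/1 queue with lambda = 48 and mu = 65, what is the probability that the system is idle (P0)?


P0 = 1 - rho = 1 - 48/65 = 0.2615

0.2615


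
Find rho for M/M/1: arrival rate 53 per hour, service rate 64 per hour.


rho = lambda/mu = 53/64 = 0.8281

0.8281


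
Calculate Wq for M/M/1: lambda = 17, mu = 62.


rho = 17/62; Wq = rho/(mu - lambda) = 0.0061 hours

0.0061 hours


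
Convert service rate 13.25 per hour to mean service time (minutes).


Mean service time = 60/mu = 60/13.25 = 4.53 minutes

4.53 minutes


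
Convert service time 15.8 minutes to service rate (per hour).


mu = 60 / avg_service_time = 60 / 15.8 = 3.8 per hour

3.8 per hour


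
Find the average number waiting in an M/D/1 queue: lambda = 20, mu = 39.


M/D/1: Lq = rho^2 / (2*(1-rho)) where rho = 20/39; Lq = 0.27

0.27


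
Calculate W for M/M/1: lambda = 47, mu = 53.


W = 1/(mu - lambda) = 1/(53 - 47) = 0.1667 hours

0.1667 hours


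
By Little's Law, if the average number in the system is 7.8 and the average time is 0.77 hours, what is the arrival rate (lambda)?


lambda = L / W = 7.8 / 0.77 = 10.13 per hour

10.13 per hour


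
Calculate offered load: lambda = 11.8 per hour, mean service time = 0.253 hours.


Offered load a = lambda * E[S] = 11.8 * 0.253 = 2.99 Erlangs

2.99 Erlangs


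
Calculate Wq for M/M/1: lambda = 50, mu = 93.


rho = 50/93; Wq = rho/(mu - lambda) = 0.0125 hours

0.0125 hours


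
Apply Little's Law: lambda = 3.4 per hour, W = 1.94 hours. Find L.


L = lambda * W = 3.4 * 1.94 = 6.6

6.6


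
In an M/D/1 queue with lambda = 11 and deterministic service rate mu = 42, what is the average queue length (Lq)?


M/D/1: Lq = rho^2 / (2*(1-rho)) where rho = 11/42; Lq = 0.05

0.05


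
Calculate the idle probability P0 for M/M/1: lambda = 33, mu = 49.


P0 = 1 - rho = 1 - 33/49 = 0.3265

0.3265


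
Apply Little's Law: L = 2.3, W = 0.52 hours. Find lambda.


lambda = L / W = 2.3 / 0.52 = 4.42 per hour

4.42 per hour


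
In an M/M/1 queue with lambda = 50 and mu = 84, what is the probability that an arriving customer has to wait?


P(wait) = rho = lambda/mu = 50/84 = 0.5952

0.5952


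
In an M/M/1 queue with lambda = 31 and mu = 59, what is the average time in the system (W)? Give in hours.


W = 1/(mu - lambda) = 1/(59 - 31) = 0.0357 hours

0.0357 hours


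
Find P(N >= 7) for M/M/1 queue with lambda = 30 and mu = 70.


P(N >= 7) = rho^7 = (30/70)^7 = 0.0027

0.0027


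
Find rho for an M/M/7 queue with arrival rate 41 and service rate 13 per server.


rho = lambda/(c*mu) = 41/(7*13) = 0.4505

0.4505


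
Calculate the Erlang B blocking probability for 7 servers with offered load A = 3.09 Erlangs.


B(N,A) = (A^N/N!) / sum(A^k/k!, k=0..N) with N=7, A=3.09 = 0.0246

0.0246


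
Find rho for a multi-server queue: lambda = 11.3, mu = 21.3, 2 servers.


rho = lambda / (c * mu) = 11.3 / (2 * 21.3) = 0.2653

0.2653


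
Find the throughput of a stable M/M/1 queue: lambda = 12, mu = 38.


For a stable queue (lambda < mu), throughput = lambda = 12 per hour

12 per hour


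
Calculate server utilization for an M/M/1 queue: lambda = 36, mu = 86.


rho = lambda/mu = 36/86 = 0.4186

0.4186


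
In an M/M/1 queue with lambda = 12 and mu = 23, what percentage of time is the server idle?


Idle fraction = (1 - rho) * 100 = (1 - 12/23) * 100 = 47.8%

47.8%


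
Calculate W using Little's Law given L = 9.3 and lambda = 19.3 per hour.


W = L / lambda = 9.3 / 19.3 = 0.4819 hours

0.4819 hours


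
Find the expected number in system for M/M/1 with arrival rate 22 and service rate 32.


rho = 22/32; L = rho/(1-rho) = 2.2

2.2


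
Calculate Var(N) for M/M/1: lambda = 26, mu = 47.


rho = 26/47; Var(N) = rho/(1-rho)^2 = 2.77

2.77


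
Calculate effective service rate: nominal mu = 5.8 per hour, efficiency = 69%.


Effective rate = mu * efficiency = 5.8 * 0.69 = 4.0 per hour

4.0 per hour


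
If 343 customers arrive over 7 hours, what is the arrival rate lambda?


lambda = total arrivals / time = 343 / 7 = 49.0 per hour

49.0 per hour


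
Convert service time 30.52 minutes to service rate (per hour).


mu = 60 / avg_service_time = 60 / 30.52 = 1.97 per hour

1.97 per hour


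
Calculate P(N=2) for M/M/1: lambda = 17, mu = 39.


rho = 17/39; P(n) = (1-rho)*rho^n = (1-17/39)*(17/39)^2 = 0.1072

0.1072


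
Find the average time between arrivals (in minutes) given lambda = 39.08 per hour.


Mean interarrival time = 60/lambda = 60/39.08 = 1.54 minutes

1.54 minutes


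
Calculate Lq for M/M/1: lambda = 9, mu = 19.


rho = 9/19; Lq = rho^2/(1-rho) = 0.43

0.43


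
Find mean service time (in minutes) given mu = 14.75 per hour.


Mean service time = 60/mu = 60/14.75 = 4.07 minutes

4.07 minutes


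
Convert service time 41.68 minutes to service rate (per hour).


mu = 60 / avg_service_time = 60 / 41.68 = 1.44 per hour

1.44 per hour


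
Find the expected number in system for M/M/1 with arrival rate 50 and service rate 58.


rho = 50/58; L = rho/(1-rho) = 6.25

6.25


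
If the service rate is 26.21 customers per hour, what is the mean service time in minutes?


Mean service time = 60/mu = 60/26.21 = 2.29 minutes

2.29 minutes


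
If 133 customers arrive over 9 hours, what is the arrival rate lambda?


lambda = total arrivals / time = 133 / 9 = 14.78 per hour

14.78 per hour


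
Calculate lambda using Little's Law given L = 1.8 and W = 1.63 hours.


lambda = L / W = 1.8 / 1.63 = 1.1 per hour

1.1 per hour


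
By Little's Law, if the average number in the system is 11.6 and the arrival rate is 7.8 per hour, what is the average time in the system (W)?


W = L / lambda = 11.6 / 7.8 = 1.4872 hours

1.4872 hours


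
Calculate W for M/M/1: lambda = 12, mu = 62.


W = 1/(mu - lambda) = 1/(62 - 12) = 0.02 hours

0.02 hours


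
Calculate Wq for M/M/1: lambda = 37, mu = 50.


rho = 37/50; Wq = rho/(mu - lambda) = 0.0569 hours

0.0569 hours


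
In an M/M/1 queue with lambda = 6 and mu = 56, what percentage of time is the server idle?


Idle fraction = (1 - rho) * 100 = (1 - 6/56) * 100 = 89.3%

89.3%


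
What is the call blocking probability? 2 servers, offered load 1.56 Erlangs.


B(N,A) = (A^N/N!) / sum(A^k/k!, k=0..N) with N=2, A=1.56 = 0.3222

0.3222


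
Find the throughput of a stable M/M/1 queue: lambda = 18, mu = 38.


For a stable queue (lambda < mu), throughput = lambda = 18 per hour

18 per hour


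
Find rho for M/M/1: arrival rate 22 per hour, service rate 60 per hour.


rho = lambda/mu = 22/60 = 0.3667

0.3667


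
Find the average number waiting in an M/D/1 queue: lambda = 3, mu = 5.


M/D/1: Lq = rho^2 / (2*(1-rho)) where rho = 3/5; Lq = 0.45

0.45


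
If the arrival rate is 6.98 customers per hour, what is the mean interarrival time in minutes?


Mean interarrival time = 60/lambda = 60/6.98 = 8.6 minutes

8.6 minutes


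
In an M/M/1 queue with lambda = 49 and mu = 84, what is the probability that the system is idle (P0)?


P0 = 1 - rho = 1 - 49/84 = 0.4167

0.4167


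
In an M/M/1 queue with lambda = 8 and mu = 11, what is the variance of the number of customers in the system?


rho = 8/11; Var(N) = rho/(1-rho)^2 = 9.78

9.78


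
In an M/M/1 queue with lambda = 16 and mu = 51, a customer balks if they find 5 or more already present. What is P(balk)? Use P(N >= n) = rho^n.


P(N >= 5) = rho^5 = (16/51)^5 = 0.003

0.003


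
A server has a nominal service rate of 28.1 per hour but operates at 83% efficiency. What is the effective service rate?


Effective rate = mu * efficiency = 28.1 * 0.83 = 23.32 per hour

23.32 per hour


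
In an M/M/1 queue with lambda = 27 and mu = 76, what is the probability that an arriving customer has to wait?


P(wait) = rho = lambda/mu = 27/76 = 0.3553

0.3553


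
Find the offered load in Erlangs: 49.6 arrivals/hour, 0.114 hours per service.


Offered load a = lambda * E[S] = 49.6 * 0.114 = 5.65 Erlangs

5.65 Erlangs


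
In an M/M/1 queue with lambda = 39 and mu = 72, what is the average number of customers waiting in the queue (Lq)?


rho = 39/72; Lq = rho^2/(1-rho) = 0.64

0.64


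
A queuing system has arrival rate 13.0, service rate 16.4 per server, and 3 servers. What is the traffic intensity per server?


rho = lambda / (c * mu) = 13.0 / (3 * 16.4) = 0.2642

0.2642


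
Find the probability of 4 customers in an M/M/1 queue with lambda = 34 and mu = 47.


rho = 34/47; P(n) = (1-rho)*rho^n = (1-34/47)*(34/47)^4 = 0.0757

0.0757


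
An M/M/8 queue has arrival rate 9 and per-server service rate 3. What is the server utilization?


rho = lambda/(c*mu) = 9/(8*3) = 0.375

0.375


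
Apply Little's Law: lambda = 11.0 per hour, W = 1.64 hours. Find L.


L = lambda * W = 11.0 * 1.64 = 18.04

18.04


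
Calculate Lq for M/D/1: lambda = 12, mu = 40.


M/D/1: Lq = rho^2 / (2*(1-rho)) where rho = 12/40; Lq = 0.06

0.06


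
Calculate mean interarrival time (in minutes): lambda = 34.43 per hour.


Mean interarrival time = 60/lambda = 60/34.43 = 1.74 minutes

1.74 minutes


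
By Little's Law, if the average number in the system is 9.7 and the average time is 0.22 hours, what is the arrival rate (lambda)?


lambda = L / W = 9.7 / 0.22 = 44.09 per hour

44.09 per hour


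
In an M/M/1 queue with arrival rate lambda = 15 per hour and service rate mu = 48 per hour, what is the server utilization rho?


rho = lambda/mu = 15/48 = 0.3125

0.3125


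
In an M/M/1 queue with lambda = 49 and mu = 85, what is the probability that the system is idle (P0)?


P0 = 1 - rho = 1 - 49/85 = 0.4235

0.4235


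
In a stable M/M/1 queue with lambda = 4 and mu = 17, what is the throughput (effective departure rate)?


For a stable queue (lambda < mu), throughput = lambda = 4 per hour

4 per hour


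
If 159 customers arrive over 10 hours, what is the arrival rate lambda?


lambda = total arrivals / time = 159 / 10 = 15.9 per hour

15.9 per hour


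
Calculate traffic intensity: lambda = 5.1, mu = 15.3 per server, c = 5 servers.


rho = lambda / (c * mu) = 5.1 / (5 * 15.3) = 0.0667

0.0667


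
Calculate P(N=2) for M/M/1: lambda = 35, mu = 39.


rho = 35/39; P(n) = (1-rho)*rho^n = (1-35/39)*(35/39)^2 = 0.0826

0.0826


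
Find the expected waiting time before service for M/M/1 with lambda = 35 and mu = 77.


rho = 35/77; Wq = rho/(mu - lambda) = 0.0108 hours

0.0108 hours


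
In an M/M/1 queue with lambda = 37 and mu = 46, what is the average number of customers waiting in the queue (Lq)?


rho = 37/46; Lq = rho^2/(1-rho) = 3.31

3.31


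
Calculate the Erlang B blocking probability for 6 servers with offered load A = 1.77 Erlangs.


B(N,A) = (A^N/N!) / sum(A^k/k!, k=0..N) with N=6, A=1.77 = 0.0073

0.0073


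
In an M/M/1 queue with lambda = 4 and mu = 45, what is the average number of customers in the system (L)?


rho = 4/45; L = rho/(1-rho) = 0.1

0.1


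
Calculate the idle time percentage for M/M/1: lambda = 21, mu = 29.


Idle fraction = (1 - rho) * 100 = (1 - 21/29) * 100 = 27.6%

27.6%


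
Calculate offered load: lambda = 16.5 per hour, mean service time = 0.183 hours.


Offered load a = lambda * E[S] = 16.5 * 0.183 = 3.02 Erlangs

3.02 Erlangs


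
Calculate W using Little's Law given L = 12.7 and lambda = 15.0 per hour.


W = L / lambda = 12.7 / 15.0 = 0.8467 hours

0.8467 hours


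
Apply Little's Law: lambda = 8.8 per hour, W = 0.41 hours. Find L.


L = lambda * W = 8.8 * 0.41 = 3.61

3.61


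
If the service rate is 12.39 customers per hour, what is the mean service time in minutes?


Mean service time = 60/mu = 60/12.39 = 4.84 minutes

4.84 minutes


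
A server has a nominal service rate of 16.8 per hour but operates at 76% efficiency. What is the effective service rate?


Effective rate = mu * efficiency = 16.8 * 0.76 = 12.77 per hour

12.77 per hour


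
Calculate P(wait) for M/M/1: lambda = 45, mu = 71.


P(wait) = rho = lambda/mu = 45/71 = 0.6338

0.6338


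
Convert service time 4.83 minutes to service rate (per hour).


mu = 60 / avg_service_time = 60 / 4.83 = 12.42 per hour

12.42 per hour


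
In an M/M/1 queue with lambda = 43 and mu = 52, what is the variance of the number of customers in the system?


rho = 43/52; Var(N) = rho/(1-rho)^2 = 27.6

27.6


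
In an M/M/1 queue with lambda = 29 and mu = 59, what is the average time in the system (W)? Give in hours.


W = 1/(mu - lambda) = 1/(59 - 29) = 0.0333 hours

0.0333 hours


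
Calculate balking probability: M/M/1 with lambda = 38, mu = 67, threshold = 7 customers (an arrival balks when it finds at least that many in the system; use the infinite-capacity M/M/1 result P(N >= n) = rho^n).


P(N >= 7) = rho^7 = (38/67)^7 = 0.0189

0.0189


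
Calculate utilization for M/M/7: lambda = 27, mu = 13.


rho = lambda/(c*mu) = 27/(7*13) = 0.2967

0.2967


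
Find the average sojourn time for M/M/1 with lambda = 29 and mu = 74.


W = 1/(mu - lambda) = 1/(74 - 29) = 0.0222 hours

0.0222 hours


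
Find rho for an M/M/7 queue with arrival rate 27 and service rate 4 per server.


rho = lambda/(c*mu) = 27/(7*4) = 0.9643

0.9643


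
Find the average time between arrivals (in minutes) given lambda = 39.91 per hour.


Mean interarrival time = 60/lambda = 60/39.91 = 1.5 minutes

1.5 minutes


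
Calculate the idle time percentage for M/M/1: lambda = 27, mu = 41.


Idle fraction = (1 - rho) * 100 = (1 - 27/41) * 100 = 34.1%

34.1%


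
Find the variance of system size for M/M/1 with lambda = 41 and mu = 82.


rho = 41/82; Var(N) = rho/(1-rho)^2 = 2.0

2.0


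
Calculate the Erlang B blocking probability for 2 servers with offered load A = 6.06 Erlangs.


B(N,A) = (A^N/N!) / sum(A^k/k!, k=0..N) with N=2, A=6.06 = 0.7223

0.7223


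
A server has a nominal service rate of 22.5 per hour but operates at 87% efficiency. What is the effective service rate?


Effective rate = mu * efficiency = 22.5 * 0.87 = 19.58 per hour

19.58 per hour


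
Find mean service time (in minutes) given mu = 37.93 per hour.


Mean service time = 60/mu = 60/37.93 = 1.58 minutes

1.58 minutes


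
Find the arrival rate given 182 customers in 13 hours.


lambda = total arrivals / time = 182 / 13 = 14.0 per hour

14.0 per hour


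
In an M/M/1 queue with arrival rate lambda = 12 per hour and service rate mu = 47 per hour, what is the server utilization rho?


rho = lambda/mu = 12/47 = 0.2553

0.2553


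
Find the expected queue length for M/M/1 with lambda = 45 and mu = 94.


rho = 45/94; Lq = rho^2/(1-rho) = 0.44

0.44


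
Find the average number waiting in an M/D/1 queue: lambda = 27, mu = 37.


M/D/1: Lq = rho^2 / (2*(1-rho)) where rho = 27/37; Lq = 0.99

0.99


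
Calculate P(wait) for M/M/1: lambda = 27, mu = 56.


P(wait) = rho = lambda/mu = 27/56 = 0.4821

0.4821


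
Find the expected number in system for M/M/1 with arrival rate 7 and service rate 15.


rho = 7/15; L = rho/(1-rho) = 0.88

0.88


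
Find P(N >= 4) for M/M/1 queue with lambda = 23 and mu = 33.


P(N >= 4) = rho^4 = (23/33)^4 = 0.236

0.236


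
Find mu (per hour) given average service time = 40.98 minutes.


mu = 60 / avg_service_time = 60 / 40.98 = 1.46 per hour

1.46 per hour


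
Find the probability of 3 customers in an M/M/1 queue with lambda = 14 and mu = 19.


rho = 14/19; P(n) = (1-rho)*rho^n = (1-14/19)*(14/19)^3 = 0.1053

0.1053


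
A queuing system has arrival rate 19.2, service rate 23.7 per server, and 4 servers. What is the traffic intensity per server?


rho = lambda / (c * mu) = 19.2 / (4 * 23.7) = 0.2025

0.2025


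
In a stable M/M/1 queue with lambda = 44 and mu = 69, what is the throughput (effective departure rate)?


For a stable queue (lambda < mu), throughput = lambda = 44 per hour

44 per hour


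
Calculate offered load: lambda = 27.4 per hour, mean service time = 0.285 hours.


Offered load a = lambda * E[S] = 27.4 * 0.285 = 7.81 Erlangs

7.81 Erlangs


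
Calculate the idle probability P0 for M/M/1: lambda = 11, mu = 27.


P0 = 1 - rho = 1 - 11/27 = 0.5926

0.5926


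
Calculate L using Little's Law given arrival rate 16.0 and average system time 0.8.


L = lambda * W = 16.0 * 0.8 = 12.8

12.8


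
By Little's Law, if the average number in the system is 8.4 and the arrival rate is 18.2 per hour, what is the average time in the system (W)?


W = L / lambda = 8.4 / 18.2 = 0.4615 hours

0.4615 hours


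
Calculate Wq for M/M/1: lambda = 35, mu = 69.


rho = 35/69; Wq = rho/(mu - lambda) = 0.0149 hours

0.0149 hours


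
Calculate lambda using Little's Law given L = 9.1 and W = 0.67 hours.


lambda = L / W = 9.1 / 0.67 = 13.58 per hour

13.58 per hour


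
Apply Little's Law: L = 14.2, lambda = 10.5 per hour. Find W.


W = L / lambda = 14.2 / 10.5 = 1.3524 hours

1.3524 hours


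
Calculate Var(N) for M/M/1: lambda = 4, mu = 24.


rho = 4/24; Var(N) = rho/(1-rho)^2 = 0.24

0.24


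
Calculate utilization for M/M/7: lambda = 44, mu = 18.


rho = lambda/(c*mu) = 44/(7*18) = 0.3492

0.3492


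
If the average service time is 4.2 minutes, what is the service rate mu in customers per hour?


mu = 60 / avg_service_time = 60 / 4.2 = 14.29 per hour

14.29 per hour


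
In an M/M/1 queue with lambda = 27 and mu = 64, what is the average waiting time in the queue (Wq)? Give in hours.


rho = 27/64; Wq = rho/(mu - lambda) = 0.0114 hours

0.0114 hours


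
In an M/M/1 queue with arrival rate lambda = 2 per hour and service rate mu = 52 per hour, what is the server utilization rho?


rho = lambda/mu = 2/52 = 0.0385

0.0385


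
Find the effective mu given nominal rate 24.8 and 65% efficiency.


Effective rate = mu * efficiency = 24.8 * 0.65 = 16.12 per hour

16.12 per hour


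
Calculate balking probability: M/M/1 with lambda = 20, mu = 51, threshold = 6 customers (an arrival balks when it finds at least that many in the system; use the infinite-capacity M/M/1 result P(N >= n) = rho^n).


P(N >= 6) = rho^6 = (20/51)^6 = 0.0036

0.0036


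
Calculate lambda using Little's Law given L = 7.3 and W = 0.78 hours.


lambda = L / W = 7.3 / 0.78 = 9.36 per hour

9.36 per hour


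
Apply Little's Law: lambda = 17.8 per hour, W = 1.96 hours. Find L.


L = lambda * W = 17.8 * 1.96 = 34.89

34.89


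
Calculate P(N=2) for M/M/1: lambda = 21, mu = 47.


rho = 21/47; P(n) = (1-rho)*rho^n = (1-21/47)*(21/47)^2 = 0.1104

0.1104


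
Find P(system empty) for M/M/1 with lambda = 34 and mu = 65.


P0 = 1 - rho = 1 - 34/65 = 0.4769

0.4769


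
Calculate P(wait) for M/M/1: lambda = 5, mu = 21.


P(wait) = rho = lambda/mu = 5/21 = 0.2381

0.2381


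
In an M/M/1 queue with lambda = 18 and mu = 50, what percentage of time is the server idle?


Idle fraction = (1 - rho) * 100 = (1 - 18/50) * 100 = 64.0%

64.0%


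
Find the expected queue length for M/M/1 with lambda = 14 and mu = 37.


rho = 14/37; Lq = rho^2/(1-rho) = 0.23

0.23


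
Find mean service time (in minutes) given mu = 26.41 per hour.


Mean service time = 60/mu = 60/26.41 = 2.27 minutes

2.27 minutes


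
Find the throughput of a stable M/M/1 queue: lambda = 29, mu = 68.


For a stable queue (lambda < mu), throughput = lambda = 29 per hour

29 per hour


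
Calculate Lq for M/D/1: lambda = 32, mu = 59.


M/D/1: Lq = rho^2 / (2*(1-rho)) where rho = 32/59; Lq = 0.32

0.32


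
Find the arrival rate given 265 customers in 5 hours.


lambda = total arrivals / time = 265 / 5 = 53.0 per hour

53.0 per hour


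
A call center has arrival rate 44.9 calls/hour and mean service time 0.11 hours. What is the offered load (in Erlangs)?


Offered load a = lambda * E[S] = 44.9 * 0.11 = 4.94 Erlangs

4.94 Erlangs


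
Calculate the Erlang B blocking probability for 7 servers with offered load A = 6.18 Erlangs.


B(N,A) = (A^N/N!) / sum(A^k/k!, k=0..N) with N=7, A=6.18 = 0.1967

0.1967


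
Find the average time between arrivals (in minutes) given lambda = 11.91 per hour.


Mean interarrival time = 60/lambda = 60/11.91 = 5.04 minutes

5.04 minutes


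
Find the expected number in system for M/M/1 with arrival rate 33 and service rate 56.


rho = 33/56; L = rho/(1-rho) = 1.43

1.43


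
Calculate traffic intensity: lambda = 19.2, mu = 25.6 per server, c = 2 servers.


rho = lambda / (c * mu) = 19.2 / (2 * 25.6) = 0.375

0.375


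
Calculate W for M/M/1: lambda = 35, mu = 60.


W = 1/(mu - lambda) = 1/(60 - 35) = 0.04 hours

0.04 hours


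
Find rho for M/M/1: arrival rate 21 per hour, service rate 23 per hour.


rho = lambda/mu = 21/23 = 0.913

0.913


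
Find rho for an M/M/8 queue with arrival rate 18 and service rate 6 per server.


rho = lambda/(c*mu) = 18/(8*6) = 0.375

0.375


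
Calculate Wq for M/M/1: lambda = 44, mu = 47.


rho = 44/47; Wq = rho/(mu - lambda) = 0.3121 hours

0.3121 hours


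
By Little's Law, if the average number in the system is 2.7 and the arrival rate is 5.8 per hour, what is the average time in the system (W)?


W = L / lambda = 2.7 / 5.8 = 0.4655 hours

0.4655 hours


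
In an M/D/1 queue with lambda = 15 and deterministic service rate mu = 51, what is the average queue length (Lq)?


M/D/1: Lq = rho^2 / (2*(1-rho)) where rho = 15/51; Lq = 0.06

0.06


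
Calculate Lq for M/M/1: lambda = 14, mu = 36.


rho = 14/36; Lq = rho^2/(1-rho) = 0.25

0.25


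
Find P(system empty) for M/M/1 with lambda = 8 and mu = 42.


P0 = 1 - rho = 1 - 8/42 = 0.8095

0.8095


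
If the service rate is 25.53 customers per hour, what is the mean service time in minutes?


Mean service time = 60/mu = 60/25.53 = 2.35 minutes

2.35 minutes


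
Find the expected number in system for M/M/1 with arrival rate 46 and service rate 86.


rho = 46/86; L = rho/(1-rho) = 1.15

1.15


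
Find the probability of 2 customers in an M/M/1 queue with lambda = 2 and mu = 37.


rho = 2/37; P(n) = (1-rho)*rho^n = (1-2/37)*(2/37)^2 = 0.0028

0.0028


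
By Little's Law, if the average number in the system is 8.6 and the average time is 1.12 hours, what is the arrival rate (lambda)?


lambda = L / W = 8.6 / 1.12 = 7.68 per hour

7.68 per hour


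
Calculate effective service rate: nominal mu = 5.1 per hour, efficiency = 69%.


Effective rate = mu * efficiency = 5.1 * 0.69 = 3.52 per hour

3.52 per hour


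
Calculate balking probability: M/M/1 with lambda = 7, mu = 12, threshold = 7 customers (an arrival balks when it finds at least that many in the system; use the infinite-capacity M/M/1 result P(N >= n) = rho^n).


P(N >= 7) = rho^7 = (7/12)^7 = 0.023

0.023


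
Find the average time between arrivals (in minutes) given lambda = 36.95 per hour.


Mean interarrival time = 60/lambda = 60/36.95 = 1.62 minutes

1.62 minutes


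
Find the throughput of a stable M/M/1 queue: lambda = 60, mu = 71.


For a stable queue (lambda < mu), throughput = lambda = 60 per hour

60 per hour


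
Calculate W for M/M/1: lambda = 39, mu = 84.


W = 1/(mu - lambda) = 1/(84 - 39) = 0.0222 hours

0.0222 hours


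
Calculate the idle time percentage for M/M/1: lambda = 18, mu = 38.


Idle fraction = (1 - rho) * 100 = (1 - 18/38) * 100 = 52.6%

52.6%


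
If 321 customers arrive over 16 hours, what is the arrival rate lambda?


lambda = total arrivals / time = 321 / 16 = 20.06 per hour

20.06 per hour


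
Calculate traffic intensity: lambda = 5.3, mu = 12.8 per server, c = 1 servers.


rho = lambda / (c * mu) = 5.3 / (1 * 12.8) = 0.4141

0.4141


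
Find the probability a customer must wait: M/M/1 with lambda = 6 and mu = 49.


P(wait) = rho = lambda/mu = 6/49 = 0.1224

0.1224


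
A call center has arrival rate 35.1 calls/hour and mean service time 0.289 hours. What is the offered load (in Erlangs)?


Offered load a = lambda * E[S] = 35.1 * 0.289 = 10.14 Erlangs

10.14 Erlangs


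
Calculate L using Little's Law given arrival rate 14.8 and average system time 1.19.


L = lambda * W = 14.8 * 1.19 = 17.61

17.61


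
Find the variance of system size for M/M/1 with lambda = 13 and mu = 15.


rho = 13/15; Var(N) = rho/(1-rho)^2 = 48.75

48.75


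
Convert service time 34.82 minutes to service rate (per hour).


mu = 60 / avg_service_time = 60 / 34.82 = 1.72 per hour

1.72 per hour


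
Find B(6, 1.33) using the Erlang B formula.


B(N,A) = (A^N/N!) / sum(A^k/k!, k=0..N) with N=6, A=1.33 = 0.002

0.002


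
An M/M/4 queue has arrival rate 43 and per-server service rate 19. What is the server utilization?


rho = lambda/(c*mu) = 43/(4*19) = 0.5658

0.5658


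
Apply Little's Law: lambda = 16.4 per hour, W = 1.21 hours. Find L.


L = lambda * W = 16.4 * 1.21 = 19.84

19.84


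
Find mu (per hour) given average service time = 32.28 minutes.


mu = 60 / avg_service_time = 60 / 32.28 = 1.86 per hour

1.86 per hour


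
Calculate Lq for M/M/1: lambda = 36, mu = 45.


rho = 36/45; Lq = rho^2/(1-rho) = 3.2

3.2


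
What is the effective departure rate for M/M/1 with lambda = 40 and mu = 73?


For a stable queue (lambda < mu), throughput = lambda = 40 per hour

40 per hour


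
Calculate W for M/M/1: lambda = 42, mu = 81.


W = 1/(mu - lambda) = 1/(81 - 42) = 0.0256 hours

0.0256 hours


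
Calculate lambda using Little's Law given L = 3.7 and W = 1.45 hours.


lambda = L / W = 3.7 / 1.45 = 2.55 per hour

2.55 per hour


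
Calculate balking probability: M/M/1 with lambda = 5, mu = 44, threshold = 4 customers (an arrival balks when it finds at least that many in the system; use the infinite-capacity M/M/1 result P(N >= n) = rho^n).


P(N >= 4) = rho^4 = (5/44)^4 = 0.0002

0.0002


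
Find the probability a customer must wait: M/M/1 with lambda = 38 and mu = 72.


P(wait) = rho = lambda/mu = 38/72 = 0.5278

0.5278


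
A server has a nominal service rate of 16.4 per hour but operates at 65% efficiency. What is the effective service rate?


Effective rate = mu * efficiency = 16.4 * 0.65 = 10.66 per hour

10.66 per hour


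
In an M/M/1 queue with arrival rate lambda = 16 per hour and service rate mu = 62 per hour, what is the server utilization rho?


rho = lambda/mu = 16/62 = 0.2581

0.2581


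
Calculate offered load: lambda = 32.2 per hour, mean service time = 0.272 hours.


Offered load a = lambda * E[S] = 32.2 * 0.272 = 8.76 Erlangs

8.76 Erlangs


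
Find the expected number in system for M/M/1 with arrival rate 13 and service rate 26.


rho = 13/26; L = rho/(1-rho) = 1.0

1.0


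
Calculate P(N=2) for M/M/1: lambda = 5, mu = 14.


rho = 5/14; P(n) = (1-rho)*rho^n = (1-5/14)*(5/14)^2 = 0.082

0.082


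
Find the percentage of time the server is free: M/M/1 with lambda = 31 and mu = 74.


Idle fraction = (1 - rho) * 100 = (1 - 31/74) * 100 = 58.1%

58.1%


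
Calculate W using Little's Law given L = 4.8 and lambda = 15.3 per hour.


W = L / lambda = 4.8 / 15.3 = 0.3137 hours

0.3137 hours


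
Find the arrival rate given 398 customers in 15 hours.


lambda = total arrivals / time = 398 / 15 = 26.53 per hour

26.53 per hour


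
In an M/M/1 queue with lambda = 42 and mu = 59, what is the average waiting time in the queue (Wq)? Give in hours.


rho = 42/59; Wq = rho/(mu - lambda) = 0.0419 hours

0.0419 hours


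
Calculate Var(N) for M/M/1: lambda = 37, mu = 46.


rho = 37/46; Var(N) = rho/(1-rho)^2 = 21.01

21.01


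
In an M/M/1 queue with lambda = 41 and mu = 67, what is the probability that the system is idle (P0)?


P0 = 1 - rho = 1 - 41/67 = 0.3881

0.3881


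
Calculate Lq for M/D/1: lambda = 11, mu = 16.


M/D/1: Lq = rho^2 / (2*(1-rho)) where rho = 11/16; Lq = 0.76

0.76


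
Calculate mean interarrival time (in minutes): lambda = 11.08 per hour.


Mean interarrival time = 60/lambda = 60/11.08 = 5.42 minutes

5.42 minutes


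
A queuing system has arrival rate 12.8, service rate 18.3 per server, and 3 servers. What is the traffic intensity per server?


rho = lambda / (c * mu) = 12.8 / (3 * 18.3) = 0.2332

0.2332


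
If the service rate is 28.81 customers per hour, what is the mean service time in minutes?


Mean service time = 60/mu = 60/28.81 = 2.08 minutes

2.08 minutes


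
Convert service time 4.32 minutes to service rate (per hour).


mu = 60 / avg_service_time = 60 / 4.32 = 13.89 per hour

13.89 per hour


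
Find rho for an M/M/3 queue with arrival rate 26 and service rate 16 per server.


rho = lambda/(c*mu) = 26/(3*16) = 0.5417

0.5417


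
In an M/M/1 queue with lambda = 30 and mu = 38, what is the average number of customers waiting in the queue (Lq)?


rho = 30/38; Lq = rho^2/(1-rho) = 2.96

2.96


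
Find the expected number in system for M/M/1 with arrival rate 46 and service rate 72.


rho = 46/72; L = rho/(1-rho) = 1.77

1.77


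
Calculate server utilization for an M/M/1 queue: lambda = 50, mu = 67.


rho = lambda/mu = 50/67 = 0.7463

0.7463


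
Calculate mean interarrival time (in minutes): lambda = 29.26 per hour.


Mean interarrival time = 60/lambda = 60/29.26 = 2.05 minutes

2.05 minutes


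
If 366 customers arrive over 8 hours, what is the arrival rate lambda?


lambda = total arrivals / time = 366 / 8 = 45.75 per hour

45.75 per hour


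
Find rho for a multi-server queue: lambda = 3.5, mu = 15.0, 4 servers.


rho = lambda / (c * mu) = 3.5 / (4 * 15.0) = 0.0583

0.0583


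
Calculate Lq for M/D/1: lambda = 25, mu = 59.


M/D/1: Lq = rho^2 / (2*(1-rho)) where rho = 25/59; Lq = 0.16

0.16


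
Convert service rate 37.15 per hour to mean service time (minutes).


Mean service time = 60/mu = 60/37.15 = 1.62 minutes

1.62 minutes


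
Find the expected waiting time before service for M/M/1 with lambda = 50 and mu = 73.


rho = 50/73; Wq = rho/(mu - lambda) = 0.0298 hours

0.0298 hours


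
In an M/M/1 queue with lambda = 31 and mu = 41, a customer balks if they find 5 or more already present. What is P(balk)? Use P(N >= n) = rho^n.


P(N >= 5) = rho^5 = (31/41)^5 = 0.2471

0.2471


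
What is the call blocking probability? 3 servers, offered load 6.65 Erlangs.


B(N,A) = (A^N/N!) / sum(A^k/k!, k=0..N) with N=3, A=6.65 = 0.6222

0.6222
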